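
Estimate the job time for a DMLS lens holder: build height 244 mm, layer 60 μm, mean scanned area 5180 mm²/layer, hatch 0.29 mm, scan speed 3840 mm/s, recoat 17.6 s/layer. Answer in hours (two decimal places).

25.14 hours

Layer count = ceil(244 / 0.06) = 4067.
Hatch length per layer = 5180 / 0.29 = 17862.1 mm.
Per-layer scan time = 17862.1 / 3840 = 4.6516 s.
Time per layer: 4.6516 + 17.6 → 22.2516 s.
4067 layers × 22.2516 s/layer = 90497.2572 s, i.e. 25.14 hours.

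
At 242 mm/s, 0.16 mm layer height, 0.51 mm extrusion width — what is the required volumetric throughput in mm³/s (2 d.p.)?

Bead cross-section: 0.16 × 0.51 → 0.0816 mm².
Volumetric flow = 242 × 0.0816 = 19.75 mm³/s.

19.75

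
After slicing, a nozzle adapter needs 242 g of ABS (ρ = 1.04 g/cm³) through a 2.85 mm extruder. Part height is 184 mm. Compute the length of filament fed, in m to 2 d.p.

Volume = 242 g / 1.04 g·cm⁻³ = 232.6923 cm³ = 232692.3 mm³.
Filament cross-section = π × (2.85/2)² = 6.3794 mm².
L = V/A = 232692.3/6.3794 = 36475.58 mm → 36.48 m.

36.48 m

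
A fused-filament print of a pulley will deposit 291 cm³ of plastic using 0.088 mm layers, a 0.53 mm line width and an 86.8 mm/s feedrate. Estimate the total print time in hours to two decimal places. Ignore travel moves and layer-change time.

Extrusion cross-section = 0.088 × 0.53, so 0.04664 mm².
Total extruded path = 291000/0.04664 = 6239279.6 mm.
Print-move time = 6239279.6 / 86.8, so 71881.1 s.
Converting: 71881.1 s = 19.97 hours.

19.97 hours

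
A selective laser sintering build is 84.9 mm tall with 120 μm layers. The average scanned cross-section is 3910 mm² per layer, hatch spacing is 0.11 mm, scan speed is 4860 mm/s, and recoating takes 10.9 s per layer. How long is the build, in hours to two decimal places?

3.58 hours

Layer count = ceil(84.9 / 0.12) = 708.
Hatch length per layer = 3910 / 0.11 = 35545.5 mm.
Laser time per layer = 35545.5 / 4860 = 7.3139 s.
Layer cycle = 7.3139 + 10.9 = 18.2139 s.
Build time = 708 × 18.2139 = 12895.4412 s = 3.58 hours.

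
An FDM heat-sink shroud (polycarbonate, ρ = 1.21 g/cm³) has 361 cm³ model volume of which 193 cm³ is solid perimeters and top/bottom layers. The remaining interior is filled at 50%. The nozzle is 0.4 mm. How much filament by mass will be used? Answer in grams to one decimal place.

Infill region: 361 − 193 → 168 cm³.
Infill deposited = 0.50 × 168, so 84 cm³.
Total printed volume = 193 + 84, so 277 cm³.
Mass = 277 × 1.21, so 335.17 g.

335.2 g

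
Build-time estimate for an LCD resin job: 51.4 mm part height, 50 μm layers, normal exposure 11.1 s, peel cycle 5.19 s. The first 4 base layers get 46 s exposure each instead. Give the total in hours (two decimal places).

Layers = ⌈51.4/0.05⌉ = 1028.
Base layers: 4 × (46 + 5.19) → 204.76 s.
Remaining layers: 1024 × (11.1 + 5.19) → 16680.96 s.
Sum: 204.76 + 16680.96 = 16885.72 s → 4.69 hours.

4.69 hours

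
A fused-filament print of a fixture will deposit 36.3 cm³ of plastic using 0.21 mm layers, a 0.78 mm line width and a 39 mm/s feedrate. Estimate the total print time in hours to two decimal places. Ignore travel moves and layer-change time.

1.58 hours

Extrusion cross-section = 0.21 × 0.78 = 0.1638 mm².
Path length: 36300 mm³ / 0.1638 mm² → 221611.7 mm.
Time extruding = 221611.7 / 39 = 5682.4 s.
Converting: 5682.4 s = 1.58 hours.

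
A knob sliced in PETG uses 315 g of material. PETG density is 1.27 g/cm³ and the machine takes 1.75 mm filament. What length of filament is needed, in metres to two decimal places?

103.12 m

Extruded volume: 315/1.27 = 248.0315 cm³ (248031.5 mm³).
Filament cross-section = π × (1.75/2)² = 2.4053 mm².
Length = 248031.5 / 2.4053 = 103118.74 mm = 103.12 m.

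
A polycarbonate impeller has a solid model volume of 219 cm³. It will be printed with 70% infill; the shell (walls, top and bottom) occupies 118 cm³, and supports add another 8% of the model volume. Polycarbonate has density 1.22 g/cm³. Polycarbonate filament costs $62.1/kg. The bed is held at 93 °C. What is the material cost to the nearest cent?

$15.62

Infill region = 219 − 118, so 101 cm³.
Deposited infill: 0.70 × 101 → 70.7 cm³.
Support: 0.08 × 219 → 17.52 cm³.
Total printed volume = 118 + 70.7 + 17.52, so 206.22 cm³.
Mass = 206.22 × 1.22, so 251.5884 g.
At $62.1/kg: 251.5884/1000 × 62.1 = $15.62.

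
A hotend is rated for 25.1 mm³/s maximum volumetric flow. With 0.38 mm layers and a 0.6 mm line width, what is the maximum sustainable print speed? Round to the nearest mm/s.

110 mm/s

Extrusion cross-section: 0.38 × 0.6 → 0.228 mm².
v_max = Q/A = 25.1/0.228 = 110.09 mm/s → 110 mm/s.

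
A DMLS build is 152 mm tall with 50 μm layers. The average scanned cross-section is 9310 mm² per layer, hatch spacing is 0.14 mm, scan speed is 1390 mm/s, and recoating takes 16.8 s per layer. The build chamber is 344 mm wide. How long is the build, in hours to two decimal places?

Layer count = ceil(152 / 0.05) = 3040.
Per-layer scan distance = 9310 / 0.14 = 66500 mm.
Scan time per layer = 66500 / 1390, so 47.8417 s.
Layer cycle = 47.8417 + 16.8, so 64.6417 s.
Build time = 3040 × 64.6417 = 196510.768 s = 54.59 hours.

54.59 hours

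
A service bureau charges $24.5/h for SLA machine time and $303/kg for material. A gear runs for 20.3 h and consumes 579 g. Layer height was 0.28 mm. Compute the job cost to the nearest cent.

$672.79

Machine cost = 24.5 × 20.3, so $497.35.
Feedstock cost = 303 × 579/1000, so $175.437.
Total = 497.35 + 175.437 = 672.787 ≈ $672.79.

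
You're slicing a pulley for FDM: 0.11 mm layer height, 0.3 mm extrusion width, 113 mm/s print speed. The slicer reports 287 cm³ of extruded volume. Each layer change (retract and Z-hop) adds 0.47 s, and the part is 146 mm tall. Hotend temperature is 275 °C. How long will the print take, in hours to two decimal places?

21.55 hours

Bead cross-section: 0.11 × 0.3 → 0.033 mm².
Path length: 287000 mm³ / 0.033 mm² → 8696969.7 mm.
Extrusion time: 8696969.7 / 113 → 76964.3 s.
Layer count = ceil(146 / 0.11) = 1328.
Z-hop total = 1328 × 0.47 = 624.16 s.
Total = 76964.3 + 624.16 = 77588.46 s = 21.55 hours.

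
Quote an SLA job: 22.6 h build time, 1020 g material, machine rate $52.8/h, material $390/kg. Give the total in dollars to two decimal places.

Machine cost: 52.8 × 22.6 → $1193.28.
Feedstock cost = 390 × 1020/1000, so $397.80.
Job cost: 1193.28 + 397.80 = $1591.08.

$1591.08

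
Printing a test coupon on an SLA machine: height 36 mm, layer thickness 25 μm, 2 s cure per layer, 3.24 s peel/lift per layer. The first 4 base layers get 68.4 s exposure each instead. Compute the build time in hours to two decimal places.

Number of layers: 36 / 0.025 → 1440 (rounded up).
Bottom layers: 4 × (68.4 + 3.24) → 286.56 s.
Normal layers = 1436 × (2 + 3.24), so 7524.64 s.
Sum: 286.56 + 7524.64 = 7811.2 s → 2.17 hours.

2.17 hours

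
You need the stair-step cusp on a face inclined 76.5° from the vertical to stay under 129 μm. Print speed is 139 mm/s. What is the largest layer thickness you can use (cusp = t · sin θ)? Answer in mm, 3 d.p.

0.133 mm

sin(76.5°) = 0.9724; t_max = 0.129/0.9724 = 0.133 mm.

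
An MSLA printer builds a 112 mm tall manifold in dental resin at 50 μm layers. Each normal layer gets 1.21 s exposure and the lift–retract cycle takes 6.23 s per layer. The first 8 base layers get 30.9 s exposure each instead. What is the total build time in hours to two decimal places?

Layers = ⌈112/0.05⌉ = 2240.
Base layers = 8 × (30.9 + 6.23), so 297.04 s.
Remaining layers: 2232 × (1.21 + 6.23) → 16606.08 s.
Total = 297.04 + 16606.08 = 16903.12 s = 4.70 hours.

4.70 hours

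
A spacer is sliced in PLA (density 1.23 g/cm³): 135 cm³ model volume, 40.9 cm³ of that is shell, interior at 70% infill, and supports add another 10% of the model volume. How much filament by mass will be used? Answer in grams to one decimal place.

147.9 g

Infill region: 135 − 40.9 → 94.1 cm³.
Infill deposited = 0.70 × 94.1, so 65.87 cm³.
Support: 0.10 × 135 → 13.5 cm³.
Total printed volume = 40.9 + 65.87 + 13.5, so 120.27 cm³.
Mass: 120.27 × 1.23 → 147.9321 g.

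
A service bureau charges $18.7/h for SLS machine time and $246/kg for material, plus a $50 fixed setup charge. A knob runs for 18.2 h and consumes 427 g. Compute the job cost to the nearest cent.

$495.38

Machine-time cost: 18.7 × 18.2 → $340.34.
Material cost = 246 × 427/1000, so $105.042.
Total = 340.34 + 105.042 + 50 = 495.382 ≈ $495.38.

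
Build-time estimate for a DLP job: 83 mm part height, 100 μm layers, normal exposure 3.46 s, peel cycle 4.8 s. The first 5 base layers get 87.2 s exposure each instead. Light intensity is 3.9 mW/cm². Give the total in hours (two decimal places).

2.02 hours

Layer count = ceil(83 / 0.1) = 830.
Bottom layers = 5 × (87.2 + 4.8), so 460 s.
Normal layers = 825 × (3.46 + 4.8), so 6814.5 s.
Total = 460 + 6814.5 = 7274.5 s = 2.02 hours.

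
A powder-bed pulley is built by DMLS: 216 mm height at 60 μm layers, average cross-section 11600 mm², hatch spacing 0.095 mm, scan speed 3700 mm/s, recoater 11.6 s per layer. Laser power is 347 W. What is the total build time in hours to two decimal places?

44.60 hours

Layer count = ceil(216 / 0.06) = 3600.
Hatch length per layer = 11600 / 0.095, so 122105.3 mm.
Per-layer scan time: 122105.3 / 3700 → 33.0014 s.
Per-layer time = 33.0014 + 11.6, so 44.6014 s.
Total: 3600 × 44.6014 s = 160565.04 s → 44.60 hours.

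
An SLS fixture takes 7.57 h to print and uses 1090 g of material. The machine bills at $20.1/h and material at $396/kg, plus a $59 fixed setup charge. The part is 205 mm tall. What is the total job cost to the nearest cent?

Machine-time cost: 20.1 × 7.57 → $152.157.
Material cost: 396 × 1090/1000 → $431.64.
Adding setup: 152.157 + 431.64 + 59 → 642.797 ≈ $642.80.

$642.80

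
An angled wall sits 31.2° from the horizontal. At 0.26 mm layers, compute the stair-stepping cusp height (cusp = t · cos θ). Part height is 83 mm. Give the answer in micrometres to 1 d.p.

h_c = t·cos θ = 0.26 × 0.8554 = 0.222404 mm (222.4 μm).

222.4 μm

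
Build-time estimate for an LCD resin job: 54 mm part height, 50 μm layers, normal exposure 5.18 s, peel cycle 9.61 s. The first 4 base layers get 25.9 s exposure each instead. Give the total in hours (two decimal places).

4.46 hours

Layer count = ceil(54 / 0.05) = 1080.
Base layers = 4 × (25.9 + 9.61), so 142.04 s.
Regular layers: 1076 × (5.18 + 9.61) → 15914.04 s.
Total = 142.04 + 15914.04 = 16056.08 s = 4.46 hours.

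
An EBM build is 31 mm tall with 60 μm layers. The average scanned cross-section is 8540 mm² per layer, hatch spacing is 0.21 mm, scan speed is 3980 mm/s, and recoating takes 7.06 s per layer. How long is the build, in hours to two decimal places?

Number of layers: 31 / 0.06 → 517 (rounded up).
Hatch length per layer = 8540 / 0.21 = 40666.7 mm.
Scan time per layer = 40666.7 / 3980, so 10.2178 s.
Time per layer = 10.2178 + 7.06 = 17.2778 s.
Build time = 517 × 17.2778 = 8932.6226 s = 2.48 hours.

2.48 hours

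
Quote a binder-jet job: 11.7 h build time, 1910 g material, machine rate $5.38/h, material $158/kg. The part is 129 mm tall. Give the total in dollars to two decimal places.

Machine-time cost = 5.38 × 11.7, so $62.946.
Feedstock cost = 158 × 1910/1000, so $301.78.
Total = 62.946 + 301.78 = 364.726 ≈ $364.73.

$364.73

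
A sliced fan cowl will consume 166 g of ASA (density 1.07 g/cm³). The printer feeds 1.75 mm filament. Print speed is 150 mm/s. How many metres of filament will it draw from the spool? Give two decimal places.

Extruded volume: 166/1.07 = 155.1402 cm³ (155140.2 mm³).
Cross-section of 1.75 mm filament: π·(1.75/2)² = 2.4053 mm².
Length = 155140.2 / 2.4053 = 64499.31 mm = 64.50 m.

64.50 m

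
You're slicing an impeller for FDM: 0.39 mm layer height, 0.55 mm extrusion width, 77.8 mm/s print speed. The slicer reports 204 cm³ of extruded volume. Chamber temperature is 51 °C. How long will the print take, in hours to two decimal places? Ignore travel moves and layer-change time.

3.40 hours

Bead cross-section = 0.39 × 0.55, so 0.2145 mm².
Path length: 204000 mm³ / 0.2145 mm² → 951049 mm.
Print-move time = 951049 / 77.8 = 12224.3 s.
That's 12224.3 s → 3.40 hours.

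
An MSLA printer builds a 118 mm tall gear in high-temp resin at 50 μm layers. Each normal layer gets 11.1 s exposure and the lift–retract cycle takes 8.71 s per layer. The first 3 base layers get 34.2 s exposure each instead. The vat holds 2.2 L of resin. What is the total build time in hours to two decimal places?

Layer count = ceil(118 / 0.05) = 2360.
Burn-in layers = 3 × (34.2 + 8.71), so 128.73 s.
Regular layers: 2357 × (11.1 + 8.71) → 46692.17 s.
Total = 128.73 + 46692.17 = 46820.9 s = 13.01 hours.

13.01 hours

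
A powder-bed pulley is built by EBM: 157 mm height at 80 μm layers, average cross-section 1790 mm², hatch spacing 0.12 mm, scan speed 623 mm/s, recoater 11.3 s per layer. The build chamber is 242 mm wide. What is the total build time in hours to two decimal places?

Layers = ⌈157/0.08⌉ = 1963.
Hatch length per layer = 1790 / 0.12 = 14916.7 mm.
Per-layer scan time = 14916.7 / 623 = 23.9433 s.
Per-layer time = 23.9433 + 11.3 = 35.2433 s.
Build time = 1963 × 35.2433 = 69182.5979 s = 19.22 hours.

19.22 hours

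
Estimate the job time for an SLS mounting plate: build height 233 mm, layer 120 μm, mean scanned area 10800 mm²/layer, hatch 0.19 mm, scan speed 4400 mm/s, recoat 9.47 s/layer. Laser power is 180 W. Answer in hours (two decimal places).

12.08 hours

Layers = ⌈233/0.12⌉ = 1942.
Hatch length per layer: 10800 / 0.19 → 56842.1 mm.
Scan time per layer = 56842.1 / 4400, so 12.9187 s.
Time per layer: 12.9187 + 9.47 → 22.3887 s.
1942 layers × 22.3887 s/layer = 43478.8554 s, i.e. 12.08 hours.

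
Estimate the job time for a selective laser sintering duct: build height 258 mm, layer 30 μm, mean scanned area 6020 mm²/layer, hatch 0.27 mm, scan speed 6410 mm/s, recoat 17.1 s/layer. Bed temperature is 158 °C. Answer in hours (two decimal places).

49.16 hours

Number of layers: 258 / 0.03 → 8600 (rounded up).
Scan path per layer = 6020 / 0.27 = 22296.3 mm.
Per-layer scan time = 22296.3 / 6410 = 3.4784 s.
Layer cycle = 3.4784 + 17.1, so 20.5784 s.
8600 layers × 20.5784 s/layer = 176974.24 s, i.e. 49.16 hours.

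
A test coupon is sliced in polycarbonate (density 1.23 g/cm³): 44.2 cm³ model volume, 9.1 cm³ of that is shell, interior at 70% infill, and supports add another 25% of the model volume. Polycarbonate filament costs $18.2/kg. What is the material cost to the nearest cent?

$1.00

Volume inside the shell: 44.2 − 9.1 → 35.1 cm³.
Infill deposited: 0.70 × 35.1 → 24.57 cm³.
Support = 0.25 × 44.2, so 11.05 cm³.
Total printed volume: 9.1 + 24.57 + 11.05 → 44.72 cm³.
Mass: 44.72 × 1.23 → 55.0056 g.
At $18.2/kg: 55.0056/1000 × 18.2 = $1.00.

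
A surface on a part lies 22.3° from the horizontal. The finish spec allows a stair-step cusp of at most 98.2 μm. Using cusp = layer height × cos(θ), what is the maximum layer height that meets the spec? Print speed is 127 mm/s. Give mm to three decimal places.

0.106 mm

Layer height = cusp / cos(22.3°) = 0.0982 / 0.9252 = 0.106 mm.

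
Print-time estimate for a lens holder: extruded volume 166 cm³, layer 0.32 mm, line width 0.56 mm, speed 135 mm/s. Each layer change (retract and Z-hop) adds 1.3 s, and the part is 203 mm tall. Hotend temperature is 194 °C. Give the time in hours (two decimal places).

2.14 hours

Extrusion cross-section = 0.32 × 0.56 = 0.1792 mm².
Toolpath length = 166 cm³ / 0.1792 mm² = 166000 / 0.1792 = 926339.3 mm.
Time extruding: 926339.3 / 135 → 6861.8 s.
Layers = ⌈203/0.32⌉ = 635.
Layer-change overhead: 635 × 1.3 → 825.5 s.
Total = 6861.8 + 825.5 = 7687.3 s = 2.14 hours.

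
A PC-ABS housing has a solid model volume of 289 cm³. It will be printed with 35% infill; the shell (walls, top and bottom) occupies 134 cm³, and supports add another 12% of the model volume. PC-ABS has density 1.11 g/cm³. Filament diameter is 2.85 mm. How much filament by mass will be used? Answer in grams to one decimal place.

247.5 g

Infill region = 289 − 134, so 155 cm³.
Infill volume: 0.35 × 155 → 54.25 cm³.
Support = 0.12 × 289 = 34.68 cm³.
Total printed volume = 134 + 54.25 + 34.68, so 222.93 cm³.
Mass = 222.93 × 1.11, so 247.4523 g.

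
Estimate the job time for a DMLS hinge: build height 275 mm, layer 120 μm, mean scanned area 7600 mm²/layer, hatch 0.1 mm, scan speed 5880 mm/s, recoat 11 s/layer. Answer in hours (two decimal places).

Layers = ⌈275/0.12⌉ = 2292.
Scan path per layer = 7600 / 0.1 = 76000 mm.
Per-layer scan time = 76000 / 5880 = 12.9252 s.
Time per layer: 12.9252 + 11 → 23.9252 s.
Total: 2292 × 23.9252 s = 54836.5584 s → 15.23 hours.

15.23 hours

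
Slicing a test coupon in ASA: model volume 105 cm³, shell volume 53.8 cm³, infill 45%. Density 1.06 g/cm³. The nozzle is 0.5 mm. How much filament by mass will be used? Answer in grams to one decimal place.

81.5 g

Interior volume = 105 − 53.8 = 51.2 cm³.
Deposited infill = 0.45 × 51.2, so 23.04 cm³.
Deposited volume = 53.8 + 23.04 = 76.84 cm³.
Mass = 76.84 × 1.06 = 81.4504 g.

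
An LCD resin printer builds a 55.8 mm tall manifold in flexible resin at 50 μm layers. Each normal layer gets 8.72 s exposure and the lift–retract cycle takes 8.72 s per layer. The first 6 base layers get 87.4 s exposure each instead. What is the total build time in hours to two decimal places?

5.54 hours

Layers = ⌈55.8/0.05⌉ = 1116.
Base layers = 6 × (87.4 + 8.72), so 576.72 s.
Remaining layers = 1110 × (8.72 + 8.72) = 19358.4 s.
Sum: 576.72 + 19358.4 = 19935.12 s → 5.54 hours.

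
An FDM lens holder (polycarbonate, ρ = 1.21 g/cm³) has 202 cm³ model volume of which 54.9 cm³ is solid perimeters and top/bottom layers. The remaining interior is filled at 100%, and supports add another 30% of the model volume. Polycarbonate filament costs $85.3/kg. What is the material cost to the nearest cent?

$27.10

Interior volume = 202 − 54.9 = 147.1 cm³.
Deposited infill = 1.00 × 147.1, so 147.1 cm³.
Support = 0.30 × 202, so 60.6 cm³.
Deposited volume: 54.9 + 147.1 + 60.6 → 262.6 cm³.
Mass = 262.6 × 1.21, so 317.746 g.
At $85.3/kg: 317.746/1000 × 85.3 = $27.10.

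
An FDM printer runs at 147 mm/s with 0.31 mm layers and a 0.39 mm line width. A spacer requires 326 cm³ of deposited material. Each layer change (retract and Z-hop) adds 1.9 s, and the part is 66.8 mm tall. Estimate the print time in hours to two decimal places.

5.21 hours

Extrusion cross-section = 0.31 × 0.39 = 0.1209 mm².
Toolpath length = 326 cm³ / 0.1209 mm² = 326000 / 0.1209 = 2696443.3 mm.
Print-move time = 2696443.3 / 147, so 18343.2 s.
Number of layers: 66.8 / 0.31 → 216 (rounded up).
Non-print overhead = 216 × 1.9, so 410.4 s.
Total = 18343.2 + 410.4 = 18753.6 s = 5.21 hours.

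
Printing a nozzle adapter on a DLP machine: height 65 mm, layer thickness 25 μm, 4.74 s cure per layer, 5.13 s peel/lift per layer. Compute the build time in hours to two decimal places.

Layer count = ceil(65 / 0.025) = 2600.
Per-layer time = 4.74 + 5.13 = 9.87 s.
Total = 2600 × 9.87 = 25662 s = 7.13 hours.

7.13 hours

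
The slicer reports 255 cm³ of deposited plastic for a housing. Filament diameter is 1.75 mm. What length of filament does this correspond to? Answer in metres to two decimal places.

Filament cross-section = π × (1.75/2)² = 2.4053 mm².
Length = 255 cm³ / 2.4053 mm² = 255000 / 2.4053 = 106015.88 mm = 106.02 m.

106.02 m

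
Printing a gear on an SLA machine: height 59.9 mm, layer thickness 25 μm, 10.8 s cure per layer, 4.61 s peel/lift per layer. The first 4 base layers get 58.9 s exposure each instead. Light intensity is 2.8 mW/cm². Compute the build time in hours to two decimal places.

10.31 hours

Number of layers: 59.9 / 0.025 → 2396 (rounded up).
Base layers = 4 × (58.9 + 4.61) = 254.04 s.
Remaining layers: 2392 × (10.8 + 4.61) → 36860.72 s.
Total = 254.04 + 36860.72 = 37114.76 s = 10.31 hours.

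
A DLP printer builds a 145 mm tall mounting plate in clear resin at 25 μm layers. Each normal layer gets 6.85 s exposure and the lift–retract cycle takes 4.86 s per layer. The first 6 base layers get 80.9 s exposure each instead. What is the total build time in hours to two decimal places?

18.99 hours

Number of layers: 145 / 0.025 → 5800 (rounded up).
Burn-in layers = 6 × (80.9 + 4.86), so 514.56 s.
Normal layers = 5794 × (6.85 + 4.86) = 67847.74 s.
Total = 514.56 + 67847.74 = 68362.3 s = 18.99 hours.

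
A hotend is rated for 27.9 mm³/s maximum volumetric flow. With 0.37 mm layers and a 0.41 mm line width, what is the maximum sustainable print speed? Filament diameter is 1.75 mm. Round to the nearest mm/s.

Bead cross-section = 0.37 × 0.41 = 0.1517 mm².
Max speed = 27.9 / 0.1517 = 183.92 ≈ 184 mm/s.

184 mm/s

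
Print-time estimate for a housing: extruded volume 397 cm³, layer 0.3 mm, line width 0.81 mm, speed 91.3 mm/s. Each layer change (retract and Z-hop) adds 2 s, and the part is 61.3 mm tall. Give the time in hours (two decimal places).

Extrusion cross-section = 0.3 × 0.81 = 0.243 mm².
Total extruded path = 397000/0.243 = 1633744.9 mm.
Print-move time: 1633744.9 / 91.3 → 17894.2 s.
Layers = ⌈61.3/0.3⌉ = 205.
Layer-change overhead = 205 × 2, so 410 s.
Altogether 17894.2 + 410 = 18304.2 s, i.e. 5.08 hours.

5.08 hours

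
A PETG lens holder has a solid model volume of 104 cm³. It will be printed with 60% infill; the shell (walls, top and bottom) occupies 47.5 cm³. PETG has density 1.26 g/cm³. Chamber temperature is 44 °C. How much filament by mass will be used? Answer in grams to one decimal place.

102.6 g

Interior volume = 104 − 47.5, so 56.5 cm³.
Infill volume = 0.60 × 56.5, so 33.9 cm³.
Total printed volume = 47.5 + 33.9, so 81.4 cm³.
Mass = 81.4 × 1.26 = 102.564 g.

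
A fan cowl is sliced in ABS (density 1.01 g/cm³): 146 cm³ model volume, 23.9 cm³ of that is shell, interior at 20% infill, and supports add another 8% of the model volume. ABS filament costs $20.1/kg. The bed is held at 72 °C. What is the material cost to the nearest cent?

$1.22

Infill region = 146 − 23.9 = 122.1 cm³.
Deposited infill: 0.20 × 122.1 → 24.42 cm³.
Support: 0.08 × 146 → 11.68 cm³.
Total printed volume = 23.9 + 24.42 + 11.68, so 60 cm³.
Mass = 60 × 1.01, so 60.6 g.
At $20.1/kg: 60.6/1000 × 20.1 = $1.22.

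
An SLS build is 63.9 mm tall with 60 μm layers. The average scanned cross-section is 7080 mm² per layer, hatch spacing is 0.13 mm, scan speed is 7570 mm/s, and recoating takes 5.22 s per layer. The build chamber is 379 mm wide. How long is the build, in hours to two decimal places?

Layer count = ceil(63.9 / 0.06) = 1065.
Per-layer scan distance = 7080 / 0.13, so 54461.5 mm.
Scan time per layer = 54461.5 / 7570 = 7.1944 s.
Per-layer time: 7.1944 + 5.22 → 12.4144 s.
1065 layers × 12.4144 s/layer = 13221.336 s, i.e. 3.67 hours.

3.67 hours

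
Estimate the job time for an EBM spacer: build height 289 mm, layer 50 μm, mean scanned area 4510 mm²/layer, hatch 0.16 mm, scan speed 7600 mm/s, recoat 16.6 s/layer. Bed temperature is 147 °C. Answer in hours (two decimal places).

Number of layers: 289 / 0.05 → 5780 (rounded up).
Scan path per layer: 4510 / 0.16 → 28187.5 mm.
Scan time per layer = 28187.5 / 7600, so 3.7089 s.
Time per layer = 3.7089 + 16.6, so 20.3089 s.
Build time = 5780 × 20.3089 = 117385.442 s = 32.61 hours.

32.61 hours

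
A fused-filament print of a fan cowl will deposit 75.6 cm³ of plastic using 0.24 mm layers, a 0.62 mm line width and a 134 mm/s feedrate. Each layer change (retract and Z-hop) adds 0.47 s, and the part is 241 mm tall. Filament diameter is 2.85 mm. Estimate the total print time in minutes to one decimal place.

Extrusion cross-section: 0.24 × 0.62 → 0.1488 mm².
Total extruded path = 75600/0.1488 = 508064.5 mm.
Extrusion time = 508064.5 / 134, so 3791.5 s.
Number of layers: 241 / 0.24 → 1005 (rounded up).
Z-hop total = 1005 × 0.47, so 472.35 s.
Altogether 3791.5 + 472.35 = 4263.85 s, i.e. 71.1 minutes.

71.1 minutes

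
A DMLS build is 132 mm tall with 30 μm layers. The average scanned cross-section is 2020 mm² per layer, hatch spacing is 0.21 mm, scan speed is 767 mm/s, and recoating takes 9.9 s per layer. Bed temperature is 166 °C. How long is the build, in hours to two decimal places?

Layers = ⌈132/0.03⌉ = 4400.
Per-layer scan distance: 2020 / 0.21 → 9619 mm.
Scan time per layer = 9619 / 767, so 12.5411 s.
Time per layer: 12.5411 + 9.9 → 22.4411 s.
4400 layers × 22.4411 s/layer = 98740.84 s, i.e. 27.43 hours.

27.43 hours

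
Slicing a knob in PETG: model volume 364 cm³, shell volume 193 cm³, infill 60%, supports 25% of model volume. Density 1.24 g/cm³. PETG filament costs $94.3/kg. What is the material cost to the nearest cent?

$45.21

Volume inside the shell: 364 − 193 → 171 cm³.
Infill volume = 0.60 × 171 = 102.6 cm³.
Support = 0.25 × 364, so 91 cm³.
Deposited volume = 193 + 102.6 + 91, so 386.6 cm³.
Mass = 386.6 × 1.24, so 479.384 g.
At $94.3/kg: 479.384/1000 × 94.3 = $45.21.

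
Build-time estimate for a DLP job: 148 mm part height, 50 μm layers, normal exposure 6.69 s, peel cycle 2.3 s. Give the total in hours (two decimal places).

7.39 hours

Number of layers: 148 / 0.05 → 2960 (rounded up).
Cycle time: 6.69 + 2.3 → 8.99 s.
Total = 2960 × 8.99 = 26610.4 s = 7.39 hours.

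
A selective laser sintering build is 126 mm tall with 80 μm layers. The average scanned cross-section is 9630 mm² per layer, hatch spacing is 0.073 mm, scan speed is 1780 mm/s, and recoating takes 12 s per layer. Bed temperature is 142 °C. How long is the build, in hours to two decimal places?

37.67 hours

Number of layers: 126 / 0.08 → 1575 (rounded up).
Per-layer scan distance = 9630 / 0.073, so 131917.8 mm.
Per-layer scan time: 131917.8 / 1780 → 74.1111 s.
Time per layer: 74.1111 + 12 → 86.1111 s.
Total: 1575 × 86.1111 s = 135624.9825 s → 37.67 hours.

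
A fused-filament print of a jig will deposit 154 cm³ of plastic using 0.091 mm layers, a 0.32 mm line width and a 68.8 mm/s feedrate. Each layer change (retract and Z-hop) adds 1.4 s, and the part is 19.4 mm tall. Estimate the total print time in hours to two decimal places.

21.44 hours

Bead cross-section: 0.091 × 0.32 → 0.02912 mm².
Total extruded path = 154000/0.02912 = 5288461.5 mm.
Time extruding: 5288461.5 / 68.8 → 76867.2 s.
Number of layers: 19.4 / 0.091 → 214 (rounded up).
Z-hop total = 214 × 1.4, so 299.6 s.
Total = 76867.2 + 299.6 = 77166.8 s = 21.44 hours.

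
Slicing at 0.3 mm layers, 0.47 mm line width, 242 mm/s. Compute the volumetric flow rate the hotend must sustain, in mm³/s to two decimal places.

Bead cross-section = 0.3 × 0.47, so 0.141 mm².
Q = v·A = 242 × 0.141 = 34.12 mm³/s.

34.12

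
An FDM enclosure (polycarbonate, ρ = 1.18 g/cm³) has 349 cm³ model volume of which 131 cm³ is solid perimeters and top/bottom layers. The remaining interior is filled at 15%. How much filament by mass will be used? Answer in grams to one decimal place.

Infill region = 349 − 131 = 218 cm³.
Deposited infill = 0.15 × 218 = 32.7 cm³.
Total extruded: 131 + 32.7 → 163.7 cm³.
Mass = 163.7 × 1.18 = 193.166 g.

193.2 g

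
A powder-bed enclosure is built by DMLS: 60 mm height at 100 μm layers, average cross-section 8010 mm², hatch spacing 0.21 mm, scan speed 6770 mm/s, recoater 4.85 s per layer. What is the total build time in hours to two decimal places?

Number of layers: 60 / 0.1 → 600 (rounded up).
Hatch length per layer = 8010 / 0.21 = 38142.9 mm.
Scan time per layer = 38142.9 / 6770 = 5.6341 s.
Time per layer = 5.6341 + 4.85 = 10.4841 s.
Total: 600 × 10.4841 s = 6290.46 s → 1.75 hours.

1.75 hours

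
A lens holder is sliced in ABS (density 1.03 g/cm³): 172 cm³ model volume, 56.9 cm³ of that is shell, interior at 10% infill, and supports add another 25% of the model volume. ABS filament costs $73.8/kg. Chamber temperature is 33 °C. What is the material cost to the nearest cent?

$8.47

Infill region = 172 − 56.9 = 115.1 cm³.
Deposited infill = 0.10 × 115.1 = 11.51 cm³.
Support = 0.25 × 172, so 43 cm³.
Total printed volume: 56.9 + 11.51 + 43 → 111.41 cm³.
Mass = 111.41 × 1.03, so 114.7523 g.
Cost = 114.7523 g / 1000 × $73.8/kg = $8.47.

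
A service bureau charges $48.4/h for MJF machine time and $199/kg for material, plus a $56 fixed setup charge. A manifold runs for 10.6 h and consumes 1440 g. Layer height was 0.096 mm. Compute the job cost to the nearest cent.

Time charge: 48.4 × 10.6 → $513.04.
Material cost = 199 × 1440/1000, so $286.56.
Adding setup: 513.04 + 286.56 + 56 → $855.60.

$855.60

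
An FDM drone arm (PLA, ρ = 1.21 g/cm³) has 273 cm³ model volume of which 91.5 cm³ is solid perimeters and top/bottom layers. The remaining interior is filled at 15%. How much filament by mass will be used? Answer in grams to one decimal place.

Interior volume: 273 − 91.5 → 181.5 cm³.
Infill deposited = 0.15 × 181.5 = 27.225 cm³.
Total extruded = 91.5 + 27.225 = 118.725 cm³.
Mass: 118.725 × 1.21 → 143.65725 g.

143.7 g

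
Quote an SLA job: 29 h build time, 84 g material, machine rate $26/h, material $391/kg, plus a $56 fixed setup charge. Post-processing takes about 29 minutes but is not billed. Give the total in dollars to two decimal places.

$842.84

Machine-time cost: 26 × 29 → $754.00.
Material cost: 391 × 84/1000 → $32.844.
Adding setup: 754.00 + 32.844 + 56 → 842.844 ≈ $842.84.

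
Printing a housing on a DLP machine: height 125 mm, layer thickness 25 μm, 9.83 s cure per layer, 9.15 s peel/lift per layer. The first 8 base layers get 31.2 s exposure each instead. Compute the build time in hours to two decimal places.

Number of layers: 125 / 0.025 → 5000 (rounded up).
Burn-in layers = 8 × (31.2 + 9.15), so 322.8 s.
Normal layers: 4992 × (9.83 + 9.15) → 94748.16 s.
Sum: 322.8 + 94748.16 = 95070.96 s → 26.41 hours.

26.41 hours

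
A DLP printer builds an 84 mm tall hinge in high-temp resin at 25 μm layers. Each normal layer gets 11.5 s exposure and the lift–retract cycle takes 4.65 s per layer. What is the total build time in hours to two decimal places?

Layer count = ceil(84 / 0.025) = 3360.
Each layer takes = 11.5 + 4.65 = 16.15 s.
Build time: 3360 × 16.15 s = 54264 s, i.e. 15.07 hours.

15.07 hours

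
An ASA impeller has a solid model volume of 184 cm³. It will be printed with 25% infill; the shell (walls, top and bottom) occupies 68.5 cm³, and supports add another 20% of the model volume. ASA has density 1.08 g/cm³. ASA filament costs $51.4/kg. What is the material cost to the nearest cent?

Volume inside the shell: 184 − 68.5 → 115.5 cm³.
Infill volume = 0.25 × 115.5, so 28.875 cm³.
Support = 0.20 × 184, so 36.8 cm³.
Deposited volume = 68.5 + 28.875 + 36.8, so 134.175 cm³.
Mass = 134.175 × 1.08 = 144.909 g.
At $51.4/kg: 144.909/1000 × 51.4 = $7.45.

$7.45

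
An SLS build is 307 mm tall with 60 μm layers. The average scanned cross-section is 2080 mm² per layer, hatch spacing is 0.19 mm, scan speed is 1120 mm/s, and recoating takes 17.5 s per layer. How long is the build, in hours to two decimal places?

38.77 hours

Number of layers: 307 / 0.06 → 5117 (rounded up).
Hatch length per layer: 2080 / 0.19 → 10947.4 mm.
Scan time per layer: 10947.4 / 1120 → 9.7745 s.
Layer cycle = 9.7745 + 17.5, so 27.2745 s.
Build time = 5117 × 27.2745 = 139563.6165 s = 38.77 hours.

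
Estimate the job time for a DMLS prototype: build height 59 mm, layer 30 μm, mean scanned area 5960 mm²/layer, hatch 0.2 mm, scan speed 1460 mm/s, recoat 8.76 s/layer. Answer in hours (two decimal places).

15.94 hours

Layers = ⌈59/0.03⌉ = 1967.
Per-layer scan distance: 5960 / 0.2 → 29800 mm.
Scan time per layer = 29800 / 1460 = 20.411 s.
Layer cycle = 20.411 + 8.76 = 29.171 s.
Total: 1967 × 29.171 s = 57379.357 s → 15.94 hours.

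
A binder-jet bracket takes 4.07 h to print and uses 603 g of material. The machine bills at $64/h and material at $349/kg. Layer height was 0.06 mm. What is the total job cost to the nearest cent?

Machine-time cost = 64 × 4.07, so $260.48.
Material cost: 349 × 603/1000 → $210.447.
Job cost: 260.48 + 210.447 = 470.927 ≈ $470.93.

$470.93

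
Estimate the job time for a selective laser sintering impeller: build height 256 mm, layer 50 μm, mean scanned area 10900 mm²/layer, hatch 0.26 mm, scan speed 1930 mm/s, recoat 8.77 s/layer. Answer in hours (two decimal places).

Layer count = ceil(256 / 0.05) = 5120.
Scan path per layer = 10900 / 0.26 = 41923.1 mm.
Per-layer scan time = 41923.1 / 1930, so 21.7218 s.
Time per layer = 21.7218 + 8.77 = 30.4918 s.
5120 layers × 30.4918 s/layer = 156118.016 s, i.e. 43.37 hours.

43.37 hours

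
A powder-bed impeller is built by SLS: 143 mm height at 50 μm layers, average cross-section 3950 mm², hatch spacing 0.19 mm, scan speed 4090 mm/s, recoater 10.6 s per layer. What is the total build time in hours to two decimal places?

12.46 hours

Number of layers: 143 / 0.05 → 2860 (rounded up).
Per-layer scan distance = 3950 / 0.19 = 20789.5 mm.
Per-layer scan time: 20789.5 / 4090 → 5.083 s.
Per-layer time = 5.083 + 10.6 = 15.683 s.
Total: 2860 × 15.683 s = 44853.38 s → 12.46 hours.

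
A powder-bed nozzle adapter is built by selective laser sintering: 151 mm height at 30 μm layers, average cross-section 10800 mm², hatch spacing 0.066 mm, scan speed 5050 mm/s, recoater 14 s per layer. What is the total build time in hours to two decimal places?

64.89 hours

Layer count = ceil(151 / 0.03) = 5034.
Hatch length per layer = 10800 / 0.066 = 163636.4 mm.
Scan time per layer = 163636.4 / 5050 = 32.4032 s.
Layer cycle: 32.4032 + 14 → 46.4032 s.
Build time = 5034 × 46.4032 = 233593.7088 s = 64.89 hours.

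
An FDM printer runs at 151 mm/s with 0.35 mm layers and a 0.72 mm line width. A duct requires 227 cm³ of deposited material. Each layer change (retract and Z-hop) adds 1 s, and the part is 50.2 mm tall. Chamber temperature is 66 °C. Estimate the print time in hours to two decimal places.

Bead cross-section = 0.35 × 0.72 = 0.252 mm².
Path length: 227000 mm³ / 0.252 mm² → 900793.7 mm.
Extrusion time: 900793.7 / 151 → 5965.5 s.
Number of layers: 50.2 / 0.35 → 144 (rounded up).
Non-print overhead = 144 × 1, so 144 s.
Total = 5965.5 + 144 = 6109.5 s = 1.70 hours.

1.70 hours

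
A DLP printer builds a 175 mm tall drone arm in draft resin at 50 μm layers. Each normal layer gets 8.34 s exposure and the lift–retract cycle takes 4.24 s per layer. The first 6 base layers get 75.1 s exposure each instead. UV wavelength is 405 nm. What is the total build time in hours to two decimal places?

12.34 hours

Layers = ⌈175/0.05⌉ = 3500.
Base layers: 6 × (75.1 + 4.24) → 476.04 s.
Regular layers = 3494 × (8.34 + 4.24), so 43954.52 s.
Total = 476.04 + 43954.52 = 44430.56 s = 12.34 hours.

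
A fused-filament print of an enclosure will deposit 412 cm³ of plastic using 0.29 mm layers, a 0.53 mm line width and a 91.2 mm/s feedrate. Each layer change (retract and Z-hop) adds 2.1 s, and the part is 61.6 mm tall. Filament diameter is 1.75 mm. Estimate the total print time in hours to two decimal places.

Bead cross-section = 0.29 × 0.53 = 0.1537 mm².
Total extruded path = 412000/0.1537 = 2680546.5 mm.
Extrusion time: 2680546.5 / 91.2 → 29392 s.
Layers = ⌈61.6/0.29⌉ = 213.
Layer-change overhead = 213 × 2.1 = 447.3 s.
Altogether 29392 + 447.3 = 29839.3 s, i.e. 8.29 hours.

8.29 hours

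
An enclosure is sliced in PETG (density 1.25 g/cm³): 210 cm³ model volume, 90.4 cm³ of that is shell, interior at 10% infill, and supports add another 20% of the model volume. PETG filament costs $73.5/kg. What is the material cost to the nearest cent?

$13.26

Volume inside the shell = 210 − 90.4, so 119.6 cm³.
Deposited infill: 0.10 × 119.6 → 11.96 cm³.
Support: 0.20 × 210 → 42 cm³.
Deposited volume: 90.4 + 11.96 + 42 → 144.36 cm³.
Mass: 144.36 × 1.25 → 180.45 g.
Cost = 180.45 g / 1000 × $73.5/kg = $13.26.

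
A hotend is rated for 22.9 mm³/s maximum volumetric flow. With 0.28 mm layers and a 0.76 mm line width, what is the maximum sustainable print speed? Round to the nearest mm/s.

108 mm/s

A = 0.28 × 0.76 = 0.2128 mm².
Max speed = 22.9 / 0.2128 = 107.61 ≈ 108 mm/s.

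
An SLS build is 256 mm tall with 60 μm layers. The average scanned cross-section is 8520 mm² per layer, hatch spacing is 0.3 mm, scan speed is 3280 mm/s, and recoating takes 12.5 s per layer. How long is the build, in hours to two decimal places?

25.08 hours

Layers = ⌈256/0.06⌉ = 4267.
Hatch length per layer = 8520 / 0.3, so 28400 mm.
Laser time per layer = 28400 / 3280 = 8.6585 s.
Layer cycle: 8.6585 + 12.5 → 21.1585 s.
Total: 4267 × 21.1585 s = 90283.3195 s → 25.08 hours.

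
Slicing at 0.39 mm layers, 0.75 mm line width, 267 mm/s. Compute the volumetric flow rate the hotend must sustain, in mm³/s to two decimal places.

Bead cross-section: 0.39 × 0.75 → 0.2925 mm².
Q = v·A = 267 × 0.2925 = 78.10 mm³/s.

78.10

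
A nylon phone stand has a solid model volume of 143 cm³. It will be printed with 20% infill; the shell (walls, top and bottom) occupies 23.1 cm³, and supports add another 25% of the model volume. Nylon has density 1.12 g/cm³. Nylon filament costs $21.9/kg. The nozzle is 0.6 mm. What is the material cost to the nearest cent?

$2.03

Volume inside the shell: 143 − 23.1 → 119.9 cm³.
Infill deposited: 0.20 × 119.9 → 23.98 cm³.
Support: 0.25 × 143 → 35.75 cm³.
Deposited volume = 23.1 + 23.98 + 35.75, so 82.83 cm³.
Mass = 82.83 × 1.12, so 92.7696 g.
Cost = 92.7696 g / 1000 × $21.9/kg = $2.03.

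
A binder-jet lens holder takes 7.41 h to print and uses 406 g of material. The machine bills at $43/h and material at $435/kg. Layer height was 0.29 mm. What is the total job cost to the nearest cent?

Machine-time cost = 43 × 7.41, so $318.63.
Material charge = 435 × 406/1000 = $176.61.
Total = 318.63 + 176.61 = $495.24.

$495.24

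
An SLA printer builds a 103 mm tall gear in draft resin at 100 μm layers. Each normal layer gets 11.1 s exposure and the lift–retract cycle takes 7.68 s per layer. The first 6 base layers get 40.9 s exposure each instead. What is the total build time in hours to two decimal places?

5.42 hours

Layer count = ceil(103 / 0.1) = 1030.
Bottom layers: 6 × (40.9 + 7.68) → 291.48 s.
Normal layers: 1024 × (11.1 + 7.68) → 19230.72 s.
Sum: 291.48 + 19230.72 = 19522.2 s → 5.42 hours.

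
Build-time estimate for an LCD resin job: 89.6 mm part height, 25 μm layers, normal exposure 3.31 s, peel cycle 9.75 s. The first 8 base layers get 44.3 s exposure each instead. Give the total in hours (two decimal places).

13.09 hours

Layer count = ceil(89.6 / 0.025) = 3584.
Bottom layers = 8 × (44.3 + 9.75) = 432.4 s.
Normal layers = 3576 × (3.31 + 9.75), so 46702.56 s.
Sum: 432.4 + 46702.56 = 47134.96 s → 13.09 hours.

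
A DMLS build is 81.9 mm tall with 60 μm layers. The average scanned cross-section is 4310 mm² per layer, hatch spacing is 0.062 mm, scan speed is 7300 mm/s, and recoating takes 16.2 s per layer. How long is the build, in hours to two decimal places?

9.75 hours

Layer count = ceil(81.9 / 0.06) = 1365.
Scan path per layer: 4310 / 0.062 → 69516.1 mm.
Laser time per layer = 69516.1 / 7300, so 9.5228 s.
Per-layer time: 9.5228 + 16.2 → 25.7228 s.
1365 layers × 25.7228 s/layer = 35111.622 s, i.e. 9.75 hours.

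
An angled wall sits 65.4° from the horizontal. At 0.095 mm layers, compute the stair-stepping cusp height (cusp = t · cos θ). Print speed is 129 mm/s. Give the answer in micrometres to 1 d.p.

cos(65.4°) = 0.4163, so cusp = 0.095 × 0.4163 = 0.039549 mm → 39.5 μm.

39.5 μm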